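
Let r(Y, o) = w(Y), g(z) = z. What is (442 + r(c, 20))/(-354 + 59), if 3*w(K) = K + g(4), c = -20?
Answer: -262/177 ≈ -1.4802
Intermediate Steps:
w(K) = 4/3 + K/3 (w(K) = (K + 4)/3 = (4 + K)/3 = 4/3 + K/3)
r(Y, o) = 4/3 + Y/3
(442 + r(c, 20))/(-354 + 59) = (442 + (4/3 + (⅓)*(-20)))/(-354 + 59) = (442 + (4/3 - 20/3))/(-295) = (442 - 16/3)*(-1/295) = (1310/3)*(-1/295) = -262/177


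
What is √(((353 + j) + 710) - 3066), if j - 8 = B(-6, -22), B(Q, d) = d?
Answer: I*√2017 ≈ 44.911*I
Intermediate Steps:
j = -14 (j = 8 - 22 = -14)
√(((353 + j) + 710) - 3066) = √(((353 - 14) + 710) - 3066) = √((339 + 710) - 3066) = √(1049 - 3066) = √(-2017) = I*√2017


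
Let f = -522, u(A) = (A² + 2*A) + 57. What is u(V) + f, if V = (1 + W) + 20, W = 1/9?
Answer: 1855/81 ≈ 22.901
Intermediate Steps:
W = ⅑ ≈ 0.11111
V = 190/9 (V = (1 + ⅑) + 20 = 10/9 + 20 = 190/9 ≈ 21.111)
u(A) = 57 + A² + 2*A
u(V) + f = (57 + (190/9)² + 2*(190/9)) - 522 = (57 + 36100/81 + 380/9) - 522 = 44137/81 - 522 = 1855/81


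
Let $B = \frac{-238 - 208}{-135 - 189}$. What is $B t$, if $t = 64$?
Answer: $\frac{7136}{81} \approx 88.099$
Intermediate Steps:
$B = \frac{223}{162}$ ($B = - \frac{446}{-324} = \left(-446\right) \left(- \frac{1}{324}\right) = \frac{223}{162} \approx 1.3765$)
$B t = \frac{223}{162} \cdot 64 = \frac{7136}{81}$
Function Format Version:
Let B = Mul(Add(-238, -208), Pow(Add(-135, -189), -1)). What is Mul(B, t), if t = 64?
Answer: Rational(7136, 81) ≈ 88.099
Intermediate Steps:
B = Rational(223, 162) (B = Mul(-446, Pow(-324, -1)) = Mul(-446, Rational(-1, 324)) = Rational(223, 162) ≈ 1.3765)
Mul(B, t) = Mul(Rational(223, 162), 64) = Rational(7136, 81)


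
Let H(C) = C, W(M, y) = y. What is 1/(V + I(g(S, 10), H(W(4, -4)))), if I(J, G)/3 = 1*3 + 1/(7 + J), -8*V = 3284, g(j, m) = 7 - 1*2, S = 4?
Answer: -4/1605 ≈ -0.0024922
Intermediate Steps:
g(j, m) = 5 (g(j, m) = 7 - 2 = 5)
V = -821/2 (V = -⅛*3284 = -821/2 ≈ -410.50)
I(J, G) = 9 + 3/(7 + J) (I(J, G) = 3*(1*3 + 1/(7 + J)) = 3*(3 + 1/(7 + J)) = 9 + 3/(7 + J))
1/(V + I(g(S, 10), H(W(4, -4)))) = 1/(-821/2 + 3*(22 + 3*5)/(7 + 5)) = 1/(-821/2 + 3*(22 + 15)/12) = 1/(-821/2 + 3*(1/12)*37) = 1/(-821/2 + 37/4) = 1/(-1605/4) = -4/1605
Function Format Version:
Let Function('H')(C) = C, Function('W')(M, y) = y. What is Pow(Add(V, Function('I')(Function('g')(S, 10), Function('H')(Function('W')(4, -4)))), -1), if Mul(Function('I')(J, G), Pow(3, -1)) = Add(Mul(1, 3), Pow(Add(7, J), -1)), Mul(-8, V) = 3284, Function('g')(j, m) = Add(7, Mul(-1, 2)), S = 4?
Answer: Rational(-4, 1605) ≈ -0.0024922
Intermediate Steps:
Function('g')(j, m) = 5 (Function('g')(j, m) = Add(7, -2) = 5)
V = Rational(-821, 2) (V = Mul(Rational(-1, 8), 3284) = Rational(-821, 2) ≈ -410.50)
Function('I')(J, G) = Add(9, Mul(3, Pow(Add(7, J), -1))) (Function('I')(J, G) = Mul(3, Add(Mul(1, 3), Pow(Add(7, J), -1))) = Mul(3, Add(3, Pow(Add(7, J), -1))) = Add(9, Mul(3, Pow(Add(7, J), -1))))
Pow(Add(V, Function('I')(Function('g')(S, 10), Function('H')(Function('W')(4, -4)))), -1) = Pow(Add(Rational(-821, 2), Mul(3, Pow(Add(7, 5), -1), Add(22, Mul(3, 5)))), -1) = Pow(Add(Rational(-821, 2), Mul(3, Pow(12, -1), Add(22, 15))), -1) = Pow(Add(Rational(-821, 2), Mul(3, Rational(1, 12), 37)), -1) = Pow(Add(Rational(-821, 2), Rational(37, 4)), -1) = Pow(Rational(-1605, 4), -1) = Rational(-4, 1605)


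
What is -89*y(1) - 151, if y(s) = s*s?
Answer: -240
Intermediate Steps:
y(s) = s²
-89*y(1) - 151 = -89*1² - 151 = -89*1 - 151 = -89 - 151 = -240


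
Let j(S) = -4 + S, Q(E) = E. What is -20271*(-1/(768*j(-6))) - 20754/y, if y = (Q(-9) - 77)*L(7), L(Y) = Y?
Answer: 24531263/770560 ≈ 31.836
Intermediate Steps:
y = -602 (y = (-9 - 77)*7 = -86*7 = -602)
-20271*(-1/(768*j(-6))) - 20754/y = -20271*(-1/(768*(-4 - 6))) - 20754/(-602) = -20271/((32*(-10))*(-24)) - 20754*(-1/602) = -20271/((-320*(-24))) + 10377/301 = -20271/7680 + 10377/301 = -20271*1/7680 + 10377/301 = -6757/2560 + 10377/301 = 24531263/770560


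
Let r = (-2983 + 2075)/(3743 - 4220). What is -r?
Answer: -908/477 ≈ -1.9036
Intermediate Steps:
r = 908/477 (r = -908/(-477) = -908*(-1/477) = 908/477 ≈ 1.9036)
-r = -1*908/477 = -908/477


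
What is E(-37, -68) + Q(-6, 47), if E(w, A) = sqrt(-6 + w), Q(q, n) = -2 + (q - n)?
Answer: -55 + I*sqrt(43) ≈ -55.0 + 6.5574*I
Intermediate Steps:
Q(q, n) = -2 + q - n
E(-37, -68) + Q(-6, 47) = sqrt(-6 - 37) + (-2 - 6 - 1*47) = sqrt(-43) + (-2 - 6 - 47) = I*sqrt(43) - 55 = -55 + I*sqrt(43)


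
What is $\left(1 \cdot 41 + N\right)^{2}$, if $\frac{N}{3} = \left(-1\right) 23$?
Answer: $784$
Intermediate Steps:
$N = -69$ ($N = 3 \left(\left(-1\right) 23\right) = 3 \left(-23\right) = -69$)
$\left(1 \cdot 41 + N\right)^{2} = \left(1 \cdot 41 - 69\right)^{2} = \left(41 - 69\right)^{2} = \left(-28\right)^{2} = 784$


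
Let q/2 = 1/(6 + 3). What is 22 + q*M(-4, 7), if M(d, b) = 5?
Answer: 208/9 ≈ 23.111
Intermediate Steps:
q = 2/9 (q = 2/(6 + 3) = 2/9 ≈ 0.22222)
22 + q*M(-4, 7) = 22 + (2/9)*5 = 22 + 10/9 = 208/9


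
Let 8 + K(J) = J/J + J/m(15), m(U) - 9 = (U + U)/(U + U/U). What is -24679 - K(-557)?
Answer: -2142008/87 ≈ -24621.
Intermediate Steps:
m(U) = 9 + 2*U/(1 + U) (m(U) = 9 + (U + U)/(U + U/U) = 9 + (2*U)/(U + 1) = 9 + (2*U)/(1 + U) = 9 + 2*U/(1 + U))
K(J) = -7 + 8*J/87 (K(J) = -8 + (J/J + J/(((9 + 11*15)/(1 + 15)))) = -8 + (1 + J/(((9 + 165)/16))) = -8 + (1 + J/(((1/16)*174))) = -8 + (1 + J/(87/8)) = -8 + (1 + J*(8/87)) = -8 + (1 + 8*J/87) = -7 + 8*J/87)
-24679 - K(-557) = -24679 - (-7 + (8/87)*(-557)) = -24679 - (-7 - 4456/87) = -24679 - 1*(-5065/87) = -24679 + 5065/87 = -2142008/87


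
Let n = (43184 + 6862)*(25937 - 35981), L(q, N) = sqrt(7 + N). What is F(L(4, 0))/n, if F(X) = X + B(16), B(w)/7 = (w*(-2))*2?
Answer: 56/62832753 - sqrt(7)/502662024 ≈ 8.8599e-7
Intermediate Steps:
B(w) = -28*w (B(w) = 7*((w*(-2))*2) = 7*(-2*w*2) = 7*(-4*w) = -28*w)
n = -502662024 (n = 50046*(-10044) = -502662024)
F(X) = -448 + X (F(X) = X - 28*16 = X - 448 = -448 + X)
F(L(4, 0))/n = (-448 + sqrt(7 + 0))/(-502662024) = (-448 + sqrt(7))*(-1/502662024) = 56/62832753 - sqrt(7)/502662024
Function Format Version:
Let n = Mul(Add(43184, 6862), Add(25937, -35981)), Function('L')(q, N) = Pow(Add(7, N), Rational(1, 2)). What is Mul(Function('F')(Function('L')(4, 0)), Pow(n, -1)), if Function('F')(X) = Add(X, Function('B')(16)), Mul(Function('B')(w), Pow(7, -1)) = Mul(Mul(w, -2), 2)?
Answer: Add(Rational(56, 62832753), Mul(Rational(-1, 502662024), Pow(7, Rational(1, 2)))) ≈ 8.8599e-7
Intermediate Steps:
Function('B')(w) = Mul(-28, w) (Function('B')(w) = Mul(7, Mul(Mul(w, -2), 2)) = Mul(7, Mul(Mul(-2, w), 2)) = Mul(7, Mul(-4, w)) = Mul(-28, w))
n = -502662024 (n = Mul(50046, -10044) = -502662024)
Function('F')(X) = Add(-448, X) (Function('F')(X) = Add(X, Mul(-28, 16)) = Add(X, -448) = Add(-448, X))
Mul(Function('F')(Function('L')(4, 0)), Pow(n, -1)) = Mul(Add(-448, Pow(Add(7, 0), Rational(1, 2))), Pow(-502662024, -1)) = Mul(Add(-448, Pow(7, Rational(1, 2))), Rational(-1, 502662024)) = Add(Rational(56, 62832753), Mul(Rational(-1, 502662024), Pow(7, Rational(1, 2))))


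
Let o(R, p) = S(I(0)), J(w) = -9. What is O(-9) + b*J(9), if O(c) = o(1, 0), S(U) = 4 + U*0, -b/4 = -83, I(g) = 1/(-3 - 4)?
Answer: -2984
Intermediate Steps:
I(g) = -⅐ (I(g) = 1/(-7) = -⅐)
b = 332 (b = -4*(-83) = 332)
S(U) = 4 (S(U) = 4 + 0 = 4)
o(R, p) = 4
O(c) = 4
O(-9) + b*J(9) = 4 + 332*(-9) = 4 - 2988 = -2984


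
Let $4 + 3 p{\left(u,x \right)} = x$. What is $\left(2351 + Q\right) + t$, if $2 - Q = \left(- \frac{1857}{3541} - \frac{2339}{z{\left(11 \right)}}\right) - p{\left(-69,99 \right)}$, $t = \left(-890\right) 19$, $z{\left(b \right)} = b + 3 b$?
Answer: $- \frac{6764222783}{467412} \approx -14472.0$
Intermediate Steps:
$z{\left(b \right)} = 4 b$
$p{\left(u,x \right)} = - \frac{4}{3} + \frac{x}{3}$
$t = -16910$
$Q = \frac{40828525}{467412}$ ($Q = 2 - \left(\left(- \frac{1857}{3541} - \frac{2339}{4 \cdot 11}\right) - \left(- \frac{4}{3} + \frac{1}{3} \cdot 99\right)\right) = 2 - \left(\left(\left(-1857\right) \frac{1}{3541} - \frac{2339}{44}\right) - \left(- \frac{4}{3} + 33\right)\right) = 2 - \left(\left(- \frac{1857}{3541} - \frac{2339}{44}\right) - \frac{95}{3}\right) = 2 - \left(- \frac{8364107}{155804} - \frac{95}{3}\right) = 2 - - \frac{39893701}{467412} = 2 + \frac{39893701}{467412} = \frac{40828525}{467412} \approx 87.35$)
$\left(2351 + Q\right) + t = \left(2351 + \frac{40828525}{467412}\right) - 16910 = \frac{1139714137}{467412} - 16910 = - \frac{6764222783}{467412}$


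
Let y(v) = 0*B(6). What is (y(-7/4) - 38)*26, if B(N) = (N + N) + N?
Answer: -988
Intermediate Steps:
B(N) = 3*N (B(N) = 2*N + N = 3*N)
y(v) = 0 (y(v) = 0*(3*6) = 0*18 = 0)
(y(-7/4) - 38)*26 = (0 - 38)*26 = -38*26 = -988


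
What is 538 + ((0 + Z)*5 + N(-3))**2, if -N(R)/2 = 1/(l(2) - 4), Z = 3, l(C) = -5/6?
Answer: 652267/841 ≈ 775.58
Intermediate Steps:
l(C) = -5/6 (l(C) = -5*1/6 = -5/6)
N(R) = 12/29 (N(R) = -2/(-5/6 - 4) = -2/(-29/6) = -2*(-6/29) = 12/29)
538 + ((0 + Z)*5 + N(-3))**2 = 538 + ((0 + 3)*5 + 12/29)**2 = 538 + (3*5 + 12/29)**2 = 538 + (15 + 12/29)**2 = 538 + (447/29)**2 = 538 + 199809/841 = 652267/841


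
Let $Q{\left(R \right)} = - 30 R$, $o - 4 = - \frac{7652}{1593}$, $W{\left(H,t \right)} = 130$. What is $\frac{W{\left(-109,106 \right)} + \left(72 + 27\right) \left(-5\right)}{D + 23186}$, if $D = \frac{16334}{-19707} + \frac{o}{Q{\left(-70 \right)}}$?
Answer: $- \frac{401048781525}{25475025996424} \approx -0.015743$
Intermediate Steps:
$o = - \frac{1280}{1593}$ ($o = 4 - \frac{7652}{1593} = - \frac{1280}{1593} \approx -0.80352$)
$D = - \frac{911122586}{1098763785}$ ($D = \frac{16334}{-19707} - \frac{1280}{1593 \left(\left(-30\right) \left(-70\right)\right)} = 16334 \left(- \frac{1}{19707}\right) - \frac{1280}{1593 \cdot 2100} = - \frac{16334}{19707} - \frac{64}{167265} = - \frac{911122586}{1098763785} \approx -0.82923$)
$\frac{W{\left(-109,106 \right)} + \left(72 + 27\right) \left(-5\right)}{D + 23186} = \frac{130 + \left(72 + 27\right) \left(-5\right)}{- \frac{911122586}{1098763785} + 23186} = \frac{130 + 99 \left(-5\right)}{\frac{25475025996424}{1098763785}} = \left(130 - 495\right) \frac{1098763785}{25475025996424} = \left(-365\right) \frac{1098763785}{25475025996424} = - \frac{401048781525}{25475025996424}$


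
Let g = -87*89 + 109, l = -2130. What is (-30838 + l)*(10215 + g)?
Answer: -85090408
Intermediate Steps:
g = -7634 (g = -7743 + 109 = -7634)
(-30838 + l)*(10215 + g) = (-30838 - 2130)*(10215 - 7634) = -32968*2581 = -85090408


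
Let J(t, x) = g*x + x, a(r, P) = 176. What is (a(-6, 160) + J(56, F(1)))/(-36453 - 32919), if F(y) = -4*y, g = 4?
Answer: -13/5781 ≈ -0.0022487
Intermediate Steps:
J(t, x) = 5*x (J(t, x) = 4*x + x = 5*x)
(a(-6, 160) + J(56, F(1)))/(-36453 - 32919) = (176 + 5*(-4*1))/(-36453 - 32919) = (176 + 5*(-4))/(-69372) = (176 - 20)*(-1/69372) = 156*(-1/69372) = -13/5781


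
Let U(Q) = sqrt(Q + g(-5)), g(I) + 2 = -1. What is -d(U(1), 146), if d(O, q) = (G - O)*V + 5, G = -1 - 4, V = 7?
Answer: 30 + 7*I*sqrt(2) ≈ 30.0 + 9.8995*I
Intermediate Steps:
g(I) = -3 (g(I) = -2 - 1 = -3)
U(Q) = sqrt(-3 + Q) (U(Q) = sqrt(Q - 3) = sqrt(-3 + Q))
G = -5
d(O, q) = -30 - 7*O (d(O, q) = (-5 - O)*7 + 5 = (-35 - 7*O) + 5 = -30 - 7*O)
-d(U(1), 146) = -(-30 - 7*sqrt(-3 + 1)) = -(-30 - 7*I*sqrt(2)) = 30 + 7*I*sqrt(2)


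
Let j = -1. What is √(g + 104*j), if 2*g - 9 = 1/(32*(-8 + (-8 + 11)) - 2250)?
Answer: I*√577907155/2410 ≈ 9.975*I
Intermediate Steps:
g = 21689/4820 (g = 9/2 + 1/(2*(32*(-8 + (-8 + 11)) - 2250)) = 9/2 + 1/(2*(32*(-8 + 3) - 2250)) = 9/2 + 1/(2*(32*(-5) - 2250)) = 9/2 + 1/(2*(-160 - 2250)) = 9/2 + (½)/(-2410) = 9/2 + (½)*(-1/2410) = 9/2 - 1/4820 = 21689/4820 ≈ 4.4998)
√(g + 104*j) = √(21689/4820 + 104*(-1)) = √(21689/4820 - 104) = √(-479591/4820) = I*√577907155/2410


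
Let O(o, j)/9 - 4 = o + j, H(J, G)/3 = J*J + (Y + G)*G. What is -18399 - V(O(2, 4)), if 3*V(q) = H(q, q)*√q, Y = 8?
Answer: -18399 - 50760*√10 ≈ -1.7892e+5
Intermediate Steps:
H(J, G) = 3*J² + 3*G*(8 + G) (H(J, G) = 3*(J*J + (8 + G)*G) = 3*(J² + G*(8 + G)) = 3*J² + 3*G*(8 + G))
O(o, j) = 36 + 9*j + 9*o (O(o, j) = 36 + 9*(o + j) = 36 + 9*(j + o) = 36 + (9*j + 9*o) = 36 + 9*j + 9*o)
V(q) = √q*(6*q² + 24*q)/3 (V(q) = ((3*q² + 3*q² + 24*q)*√q)/3 = ((6*q² + 24*q)*√q)/3 = (√q*(6*q² + 24*q))/3 = √q*(6*q² + 24*q)/3)
-18399 - V(O(2, 4)) = -18399 - 2*(36 + 9*4 + 9*2)^(3/2)*(4 + (36 + 9*4 + 9*2)) = -18399 - 2*(36 + 36 + 18)^(3/2)*(4 + (36 + 36 + 18)) = -18399 - 2*90^(3/2)*(4 + 90) = -18399 - 2*270*√10*94 = -18399 - 50760*√10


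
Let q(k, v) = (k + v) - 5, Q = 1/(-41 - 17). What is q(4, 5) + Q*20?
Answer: 106/29 ≈ 3.6552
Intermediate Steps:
Q = -1/58 (Q = 1/(-58) = -1/58 ≈ -0.017241)
q(k, v) = -5 + k + v
q(4, 5) + Q*20 = (-5 + 4 + 5) - 1/58*20 = 4 - 10/29 = 106/29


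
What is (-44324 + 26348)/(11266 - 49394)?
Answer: 2247/4766 ≈ 0.47146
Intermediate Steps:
(-44324 + 26348)/(11266 - 49394) = -17976/(-38128) = -17976*(-1/38128) = 2247/4766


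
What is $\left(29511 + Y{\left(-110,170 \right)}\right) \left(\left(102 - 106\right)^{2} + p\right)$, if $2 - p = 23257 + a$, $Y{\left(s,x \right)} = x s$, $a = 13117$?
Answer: $-393044716$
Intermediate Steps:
$Y{\left(s,x \right)} = s x$
$p = -36372$ ($p = 2 - \left(23257 + 13117\right) = 2 - 36374 = -36372$)
$\left(29511 + Y{\left(-110,170 \right)}\right) \left(\left(102 - 106\right)^{2} + p\right) = \left(29511 - 18700\right) \left(\left(102 - 106\right)^{2} - 36372\right) = \left(29511 - 18700\right) \left(\left(-4\right)^{2} - 36372\right) = 10811 \left(16 - 36372\right) = 10811 \left(-36356\right) = -393044716$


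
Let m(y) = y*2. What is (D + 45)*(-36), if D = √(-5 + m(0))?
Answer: -1620 - 36*I*√5 ≈ -1620.0 - 80.498*I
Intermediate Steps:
m(y) = 2*y
D = I*√5 (D = √(-5 + 2*0) = √(-5 + 0) = √(-5) = I*√5 ≈ 2.2361*I)
(D + 45)*(-36) = (I*√5 + 45)*(-36) = (45 + I*√5)*(-36) = -1620 - 36*I*√5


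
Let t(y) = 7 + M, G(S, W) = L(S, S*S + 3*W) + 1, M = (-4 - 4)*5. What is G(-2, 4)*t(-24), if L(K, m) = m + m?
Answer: -1089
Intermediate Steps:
M = -40 (M = -8*5 = -40)
L(K, m) = 2*m
G(S, W) = 1 + 2*S² + 6*W (G(S, W) = 2*(S*S + 3*W) + 1 = 2*(S² + 3*W) + 1 = (2*S² + 6*W) + 1 = 1 + 2*S² + 6*W)
t(y) = -33 (t(y) = 7 - 40 = -33)
G(-2, 4)*t(-24) = (1 + 2*(-2)² + 6*4)*(-33) = (1 + 2*4 + 24)*(-33) = (1 + 8 + 24)*(-33) = 33*(-33) = -1089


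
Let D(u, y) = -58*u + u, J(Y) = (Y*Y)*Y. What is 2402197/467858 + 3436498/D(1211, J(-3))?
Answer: -1441976628965/32294834166 ≈ -44.650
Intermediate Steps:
J(Y) = Y³ (J(Y) = Y²*Y = Y³)
D(u, y) = -57*u
2402197/467858 + 3436498/D(1211, J(-3)) = 2402197/467858 + 3436498/((-57*1211)) = 2402197*(1/467858) + 3436498/(-69027) = 2402197/467858 + 3436498*(-1/69027) = 2402197/467858 - 3436498/69027 = -1441976628965/32294834166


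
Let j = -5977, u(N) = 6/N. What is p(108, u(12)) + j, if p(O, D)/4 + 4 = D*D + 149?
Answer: -5396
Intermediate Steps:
p(O, D) = 580 + 4*D**2 (p(O, D) = -16 + 4*(D*D + 149) = -16 + 4*(D**2 + 149) = -16 + 4*(149 + D**2) = -16 + (596 + 4*D**2) = 580 + 4*D**2)
p(108, u(12)) + j = (580 + 4*(6/12)**2) - 5977 = (580 + 4*(6*(1/12))**2) - 5977 = (580 + 4*(1/2)**2) - 5977 = (580 + 4*(1/4)) - 5977 = (580 + 1) - 5977 = 581 - 5977 = -5396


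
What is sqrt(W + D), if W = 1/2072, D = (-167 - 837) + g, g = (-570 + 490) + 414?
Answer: I*sqrt(719107802)/1036 ≈ 25.884*I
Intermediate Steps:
g = 334 (g = -80 + 414 = 334)
D = -670 (D = (-167 - 837) + 334 = -1004 + 334 = -670)
W = 1/2072 ≈ 0.00048263
sqrt(W + D) = sqrt(1/2072 - 670) = sqrt(-1388239/2072) = I*sqrt(719107802)/1036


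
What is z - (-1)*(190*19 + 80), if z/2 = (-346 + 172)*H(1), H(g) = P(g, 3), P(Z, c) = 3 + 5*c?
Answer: -2574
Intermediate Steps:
H(g) = 18 (H(g) = 3 + 5*3 = 3 + 15 = 18)
z = -6264 (z = 2*((-346 + 172)*18) = 2*(-174*18) = 2*(-3132) = -6264)
z - (-1)*(190*19 + 80) = -6264 - (-1)*(190*19 + 80) = -6264 - (-1)*(3610 + 80) = -6264 - (-1)*3690 = -6264 - 1*(-3690) = -6264 + 3690 = -2574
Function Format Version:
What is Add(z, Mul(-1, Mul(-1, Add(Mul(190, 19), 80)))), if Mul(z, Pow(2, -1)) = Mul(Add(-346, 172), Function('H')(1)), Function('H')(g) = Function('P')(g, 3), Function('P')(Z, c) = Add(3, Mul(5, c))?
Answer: -2574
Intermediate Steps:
Function('H')(g) = 18 (Function('H')(g) = Add(3, Mul(5, 3)) = Add(3, 15) = 18)
z = -6264 (z = Mul(2, Mul(Add(-346, 172), 18)) = Mul(2, Mul(-174, 18)) = Mul(2, -3132) = -6264)
Add(z, Mul(-1, Mul(-1, Add(Mul(190, 19), 80)))) = Add(-6264, Mul(-1, Mul(-1, Add(Mul(190, 19), 80)))) = Add(-6264, Mul(-1, Mul(-1, Add(3610, 80)))) = Add(-6264, Mul(-1, Mul(-1, 3690))) = Add(-6264, Mul(-1, -3690)) = Add(-6264, 3690) = -2574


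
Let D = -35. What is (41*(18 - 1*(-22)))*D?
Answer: -57400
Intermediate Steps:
(41*(18 - 1*(-22)))*D = (41*(18 - 1*(-22)))*(-35) = (41*(18 + 22))*(-35) = (41*40)*(-35) = 1640*(-35) = -57400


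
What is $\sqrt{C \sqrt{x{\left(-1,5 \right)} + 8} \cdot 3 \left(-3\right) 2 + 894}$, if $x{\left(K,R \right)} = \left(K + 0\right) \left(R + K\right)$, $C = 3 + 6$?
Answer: $\sqrt{570} \approx 23.875$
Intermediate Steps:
$C = 9$
$x{\left(K,R \right)} = K \left(K + R\right)$
$\sqrt{C \sqrt{x{\left(-1,5 \right)} + 8} \cdot 3 \left(-3\right) 2 + 894} = \sqrt{9 \sqrt{- (-1 + 5) + 8} \cdot 3 \left(-3\right) 2 + 894} = \sqrt{9 \sqrt{\left(-1\right) 4 + 8} \left(\left(-9\right) 2\right) + 894} = \sqrt{9 \sqrt{-4 + 8} \left(-18\right) + 894} = \sqrt{9 \sqrt{4} \left(-18\right) + 894} = \sqrt{9 \cdot 2 \left(-18\right) + 894} = \sqrt{18 \left(-18\right) + 894} = \sqrt{-324 + 894} = \sqrt{570}$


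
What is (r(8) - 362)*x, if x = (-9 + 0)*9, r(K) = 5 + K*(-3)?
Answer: 30861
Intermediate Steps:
r(K) = 5 - 3*K
x = -81 (x = -9*9 = -81)
(r(8) - 362)*x = ((5 - 3*8) - 362)*(-81) = ((5 - 24) - 362)*(-81) = (-19 - 362)*(-81) = -381*(-81) = 30861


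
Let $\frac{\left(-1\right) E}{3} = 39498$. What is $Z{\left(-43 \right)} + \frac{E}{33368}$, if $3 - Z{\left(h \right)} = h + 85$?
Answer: $- \frac{709923}{16684} \approx -42.551$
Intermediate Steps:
$E = -118494$ ($E = \left(-3\right) 39498 = -118494$)
$Z{\left(h \right)} = -82 - h$ ($Z{\left(h \right)} = 3 - \left(h + 85\right) = 3 - \left(85 + h\right) = -82 - h$)
$Z{\left(-43 \right)} + \frac{E}{33368} = \left(-82 - -43\right) - \frac{118494}{33368} = \left(-82 + 43\right) - \frac{59247}{16684} = -39 - \frac{59247}{16684} = - \frac{709923}{16684}$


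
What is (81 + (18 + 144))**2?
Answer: 59049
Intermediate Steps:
(81 + (18 + 144))**2 = (81 + 162)**2 = 243**2 = 59049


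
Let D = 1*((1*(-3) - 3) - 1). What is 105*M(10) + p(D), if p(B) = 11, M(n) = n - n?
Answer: 11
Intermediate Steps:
M(n) = 0
D = -7 (D = 1*((-3 - 3) - 1) = 1*(-6 - 1) = 1*(-7) = -7)
105*M(10) + p(D) = 105*0 + 11 = 0 + 11 = 11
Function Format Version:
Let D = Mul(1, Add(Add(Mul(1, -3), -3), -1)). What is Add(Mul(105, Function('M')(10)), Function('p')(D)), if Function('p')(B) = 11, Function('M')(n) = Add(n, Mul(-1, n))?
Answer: 11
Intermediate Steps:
Function('M')(n) = 0
D = -7 (D = Mul(1, Add(Add(-3, -3), -1)) = Mul(1, Add(-6, -1)) = Mul(1, -7) = -7)
Add(Mul(105, Function('M')(10)), Function('p')(D)) = Add(Mul(105, 0), 11) = Add(0, 11) = 11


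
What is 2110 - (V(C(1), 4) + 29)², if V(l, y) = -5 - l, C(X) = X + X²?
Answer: 1626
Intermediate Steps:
2110 - (V(C(1), 4) + 29)² = 2110 - ((-5 - (1 + 1)) + 29)² = 2110 - ((-5 - 2) + 29)² = 2110 - (-7 + 29)² = 2110 - 1*22² = 2110 - 1*484 = 2110 - 484 = 1626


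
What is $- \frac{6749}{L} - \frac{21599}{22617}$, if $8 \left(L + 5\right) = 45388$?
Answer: $- \frac{183384043}{85469643} \approx -2.1456$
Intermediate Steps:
$L = \frac{11337}{2}$ ($L = -5 + \frac{1}{8} \cdot 45388 = -5 + \frac{11347}{2} = \frac{11337}{2} \approx 5668.5$)
$- \frac{6749}{L} - \frac{21599}{22617} = - \frac{6749}{\frac{11337}{2}} - \frac{21599}{22617} = \left(-6749\right) \frac{2}{11337} - \frac{21599}{22617} = - \frac{13498}{11337} - \frac{21599}{22617} = - \frac{183384043}{85469643}$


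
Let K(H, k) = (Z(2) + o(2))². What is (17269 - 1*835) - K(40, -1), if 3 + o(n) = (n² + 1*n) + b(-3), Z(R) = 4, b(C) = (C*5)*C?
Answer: 13730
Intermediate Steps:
b(C) = 5*C² (b(C) = (5*C)*C = 5*C²)
o(n) = 42 + n + n² (o(n) = -3 + ((n² + 1*n) + 5*(-3)²) = -3 + ((n² + n) + 5*9) = -3 + ((n + n²) + 45) = -3 + (45 + n + n²) = 42 + n + n²)
K(H, k) = 2704 (K(H, k) = (4 + (42 + 2 + 2²))² = (4 + (42 + 2 + 4))² = (4 + 48)² = 52² = 2704)
(17269 - 1*835) - K(40, -1) = (17269 - 1*835) - 1*2704 = (17269 - 835) - 2704 = 16434 - 2704 = 13730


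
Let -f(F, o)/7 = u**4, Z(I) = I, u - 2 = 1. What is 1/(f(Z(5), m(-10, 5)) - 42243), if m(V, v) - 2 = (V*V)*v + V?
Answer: -1/42810 ≈ -2.3359e-5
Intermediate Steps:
u = 3 (u = 2 + 1 = 3)
m(V, v) = 2 + V + v*V**2 (m(V, v) = 2 + ((V*V)*v + V) = 2 + (V**2*v + V) = 2 + (v*V**2 + V) = 2 + (V + v*V**2) = 2 + V + v*V**2)
f(F, o) = -567 (f(F, o) = -7*3**4 = -7*81 = -567)
1/(f(Z(5), m(-10, 5)) - 42243) = 1/(-567 - 42243) = 1/(-42810) = -1/42810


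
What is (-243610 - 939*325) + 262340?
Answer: -286445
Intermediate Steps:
(-243610 - 939*325) + 262340 = (-243610 - 305175) + 262340 = -548785 + 262340 = -286445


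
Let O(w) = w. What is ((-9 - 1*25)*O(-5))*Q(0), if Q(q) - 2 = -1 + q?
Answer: 170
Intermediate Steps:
Q(q) = 1 + q (Q(q) = 2 + (-1 + q) = 1 + q)
((-9 - 1*25)*O(-5))*Q(0) = ((-9 - 1*25)*(-5))*(1 + 0) = ((-9 - 25)*(-5))*1 = -34*(-5)*1 = 170*1 = 170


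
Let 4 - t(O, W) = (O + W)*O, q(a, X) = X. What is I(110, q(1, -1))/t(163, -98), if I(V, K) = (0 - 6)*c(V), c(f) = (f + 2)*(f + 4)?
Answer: 10944/1513 ≈ 7.2333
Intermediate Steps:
t(O, W) = 4 - O*(O + W) (t(O, W) = 4 - (O + W)*O = 4 - O*(O + W))
c(f) = (2 + f)*(4 + f)
I(V, K) = -48 - 36*V - 6*V² (I(V, K) = (0 - 6)*(8 + V² + 6*V) = -6*(8 + V² + 6*V) = -48 - 36*V - 6*V²)
I(110, q(1, -1))/t(163, -98) = (-48 - 36*110 - 6*110²)/(4 - 1*163² - 1*163*(-98)) = (-48 - 3960 - 6*12100)/(4 - 1*26569 + 15974) = (-48 - 3960 - 72600)/(4 - 26569 + 15974) = -76608/(-10591) = -76608*(-1/10591) = 10944/1513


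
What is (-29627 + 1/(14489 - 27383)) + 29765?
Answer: 1779371/12894 ≈ 138.00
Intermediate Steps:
(-29627 + 1/(14489 - 27383)) + 29765 = (-29627 + 1/(-12894)) + 29765 = (-29627 - 1/12894) + 29765 = -382010539/12894 + 29765 = 1779371/12894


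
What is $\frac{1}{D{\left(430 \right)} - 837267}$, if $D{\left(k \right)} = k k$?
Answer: $- \frac{1}{652367} \approx -1.5329 \cdot 10^{-6}$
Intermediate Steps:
$D{\left(k \right)} = k^{2}$
$\frac{1}{D{\left(430 \right)} - 837267} = \frac{1}{430^{2} - 837267} = \frac{1}{184900 - 837267} = \frac{1}{-652367} = - \frac{1}{652367}$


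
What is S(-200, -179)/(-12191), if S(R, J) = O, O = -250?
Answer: 250/12191 ≈ 0.020507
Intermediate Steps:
S(R, J) = -250
S(-200, -179)/(-12191) = -250/(-12191) = -250*(-1/12191) = 250/12191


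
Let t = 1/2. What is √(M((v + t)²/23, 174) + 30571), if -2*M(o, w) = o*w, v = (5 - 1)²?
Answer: √62509147/46 ≈ 171.88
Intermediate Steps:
v = 16 (v = 4² = 16)
t = ½ ≈ 0.50000
M(o, w) = -o*w/2
√(M((v + t)²/23, 174) + 30571) = √(-½*(16 + ½)²/23*174 + 30571) = √(-½*(33/2)²*(1/23)*174 + 30571) = √(-½*(1089/4)*(1/23)*174 + 30571) = √(-½*1089/92*174 + 30571) = √(-94743/92 + 30571) = √(2717789/92) = √62509147/46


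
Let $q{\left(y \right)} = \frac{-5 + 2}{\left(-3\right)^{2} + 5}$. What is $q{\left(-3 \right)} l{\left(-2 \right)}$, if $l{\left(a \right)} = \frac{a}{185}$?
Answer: $\frac{3}{1295} \approx 0.0023166$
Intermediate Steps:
$l{\left(a \right)} = \frac{a}{185}$ ($l{\left(a \right)} = a \frac{1}{185} = \frac{a}{185}$)
$q{\left(y \right)} = - \frac{3}{14}$ ($q{\left(y \right)} = - \frac{3}{9 + 5} = - \frac{3}{14}$)
$q{\left(-3 \right)} l{\left(-2 \right)} = - \frac{3 \cdot \frac{1}{185} \left(-2\right)}{14} = \left(- \frac{3}{14}\right) \left(- \frac{2}{185}\right) = \frac{3}{1295}$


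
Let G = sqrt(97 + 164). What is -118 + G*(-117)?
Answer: -118 - 351*sqrt(29) ≈ -2008.2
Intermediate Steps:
G = 3*sqrt(29) (G = sqrt(261) = 3*sqrt(29) ≈ 16.155)
-118 + G*(-117) = -118 + (3*sqrt(29))*(-117) = -118 - 351*sqrt(29)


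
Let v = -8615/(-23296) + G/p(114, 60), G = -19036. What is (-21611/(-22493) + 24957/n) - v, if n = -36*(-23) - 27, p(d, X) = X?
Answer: 244148488073923/699535898880 ≈ 349.02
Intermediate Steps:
v = -110736439/349440 (v = -8615/(-23296) - 19036/60 = -8615*(-1/23296) - 19036*1/60 = 8615/23296 - 4759/15 = -110736439/349440 ≈ -316.90)
n = 801 (n = 828 - 27 = 801)
(-21611/(-22493) + 24957/n) - v = (-21611/(-22493) + 24957/801) - 1*(-110736439/349440) = (-21611*(-1/22493) + 24957*(1/801)) + 110736439/349440 = (21611/22493 + 2773/89) + 110736439/349440 = 64296468/2001877 + 110736439/349440 = 244148488073923/699535898880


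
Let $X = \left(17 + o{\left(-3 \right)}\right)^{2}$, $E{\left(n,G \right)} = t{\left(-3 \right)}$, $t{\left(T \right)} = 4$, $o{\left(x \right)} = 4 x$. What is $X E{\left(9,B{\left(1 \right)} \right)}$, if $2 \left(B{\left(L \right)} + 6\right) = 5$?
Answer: $100$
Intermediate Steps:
$B{\left(L \right)} = - \frac{7}{2}$ ($B{\left(L \right)} = -6 + \frac{1}{2} \cdot 5 = -6 + \frac{5}{2} = - \frac{7}{2}$)
$E{\left(n,G \right)} = 4$
$X = 25$ ($X = \left(17 + 4 \left(-3\right)\right)^{2} = \left(17 - 12\right)^{2} = 5^{2} = 25$)
$X E{\left(9,B{\left(1 \right)} \right)} = 25 \cdot 4 = 100$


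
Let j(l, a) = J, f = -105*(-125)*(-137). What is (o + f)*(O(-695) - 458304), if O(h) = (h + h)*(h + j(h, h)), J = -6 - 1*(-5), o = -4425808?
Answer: -3168828351888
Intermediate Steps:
f = -1798125 (f = 13125*(-137) = -1798125)
J = -1 (J = -6 + 5 = -1)
j(l, a) = -1
O(h) = 2*h*(-1 + h) (O(h) = (h + h)*(h - 1) = (2*h)*(-1 + h) = 2*h*(-1 + h))
(o + f)*(O(-695) - 458304) = (-4425808 - 1798125)*(2*(-695)*(-1 - 695) - 458304) = -6223933*(2*(-695)*(-696) - 458304) = -6223933*(967440 - 458304) = -6223933*509136 = -3168828351888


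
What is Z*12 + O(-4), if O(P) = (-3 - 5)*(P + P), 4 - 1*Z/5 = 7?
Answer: -116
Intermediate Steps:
Z = -15 (Z = 20 - 5*7 = 20 - 35 = -15)
O(P) = -16*P
Z*12 + O(-4) = -15*12 - 16*(-4) = -180 + 64 = -116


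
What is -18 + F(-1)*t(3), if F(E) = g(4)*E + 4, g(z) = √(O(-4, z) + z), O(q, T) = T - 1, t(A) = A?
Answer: -6 - 3*√7 ≈ -13.937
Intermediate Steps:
O(q, T) = -1 + T
g(z) = √(-1 + 2*z) (g(z) = √((-1 + z) + z) = √(-1 + 2*z))
F(E) = 4 + E*√7 (F(E) = √(-1 + 2*4)*E + 4 = √(-1 + 8)*E + 4 = √7*E + 4 = E*√7 + 4 = 4 + E*√7)
-18 + F(-1)*t(3) = -18 + (4 - √7)*3 = -18 + (12 - 3*√7) = -6 - 3*√7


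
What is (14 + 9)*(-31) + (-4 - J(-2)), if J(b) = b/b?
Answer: -718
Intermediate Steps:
J(b) = 1
(14 + 9)*(-31) + (-4 - J(-2)) = (14 + 9)*(-31) + (-4 - 1*1) = 23*(-31) + (-4 - 1) = -713 - 5 = -718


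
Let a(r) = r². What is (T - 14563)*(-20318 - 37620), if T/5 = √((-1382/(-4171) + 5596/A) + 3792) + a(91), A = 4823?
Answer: -1555171796 - 289690*√1535161362247403254/20116733 ≈ -1.5730e+9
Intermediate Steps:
T = 41405 + 5*√1535161362247403254/20116733 (T = 5*(√((-1382/(-4171) + 5596/4823) + 3792) + 91²) = 5*(√((-1382*(-1/4171) + 5596*(1/4823)) + 3792) + 8281) = 5*(√((1382/4171 + 5596/4823) + 3792) + 8281) = 5*(√(30006302/20116733 + 3792) + 8281) = 5*(√(76312657838/20116733) + 8281) = 5*(√1535161362247403254/20116733 + 8281) = 5*(8281 + √1535161362247403254/20116733) = 41405 + 5*√1535161362247403254/20116733 ≈ 41713.)
(T - 14563)*(-20318 - 37620) = ((41405 + 5*√1535161362247403254/20116733) - 14563)*(-20318 - 37620) = (26842 + 5*√1535161362247403254/20116733)*(-57938) = -1555171796 - 289690*√1535161362247403254/20116733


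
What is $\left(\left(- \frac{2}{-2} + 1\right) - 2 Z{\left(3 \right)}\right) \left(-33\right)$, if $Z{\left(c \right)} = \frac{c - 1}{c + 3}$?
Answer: $-44$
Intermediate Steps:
$Z{\left(c \right)} = \frac{-1 + c}{3 + c}$
$\left(\left(- \frac{2}{-2} + 1\right) - 2 Z{\left(3 \right)}\right) \left(-33\right) = \left(\left(- \frac{2}{-2} + 1\right) - 2 \frac{-1 + 3}{3 + 3}\right) \left(-33\right) = \left(\left(\left(-2\right) \left(- \frac{1}{2}\right) + 1\right) - 2 \cdot \frac{1}{6} \cdot 2\right) \left(-33\right) = \left(\left(1 + 1\right) - 2 \cdot \frac{1}{6} \cdot 2\right) \left(-33\right) = \left(2 - \frac{2}{3}\right) \left(-33\right) = \frac{4}{3} \left(-33\right) = -44$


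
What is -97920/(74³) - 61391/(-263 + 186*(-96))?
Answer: 2887861763/917781707 ≈ 3.1466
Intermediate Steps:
-97920/(74³) - 61391/(-263 + 186*(-96)) = -97920/405224 - 61391/(-263 - 17856) = -97920*1/405224 - 61391/(-18119) = -12240/50653 - 61391*(-1/18119) = -12240/50653 + 61391/18119 = 2887861763/917781707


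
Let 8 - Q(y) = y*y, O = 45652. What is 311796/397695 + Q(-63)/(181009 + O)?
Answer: 1354837711/1767489145 ≈ 0.76653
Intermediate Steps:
Q(y) = 8 - y**2 (Q(y) = 8 - y*y = 8 - y**2)
311796/397695 + Q(-63)/(181009 + O) = 311796/397695 + (8 - 1*(-63)**2)/(181009 + 45652) = 311796*(1/397695) + (8 - 1*3969)/226661 = 103932/132565 + (8 - 3969)*(1/226661) = 103932/132565 - 3961*1/226661 = 103932/132565 - 233/13333 = 1354837711/1767489145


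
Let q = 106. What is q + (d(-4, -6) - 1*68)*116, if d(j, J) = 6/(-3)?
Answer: -8014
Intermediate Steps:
d(j, J) = -2 (d(j, J) = 6*(-1/3) = -2)
q + (d(-4, -6) - 1*68)*116 = 106 + (-2 - 1*68)*116 = 106 + (-2 - 68)*116 = 106 - 70*116 = 106 - 8120 = -8014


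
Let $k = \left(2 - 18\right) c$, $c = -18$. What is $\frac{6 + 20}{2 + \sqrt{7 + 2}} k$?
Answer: $\frac{7488}{5} \approx 1497.6$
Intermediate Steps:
$k = 288$ ($k = \left(2 - 18\right) \left(-18\right) = \left(-16\right) \left(-18\right) = 288$)
$\frac{6 + 20}{2 + \sqrt{7 + 2}} k = \frac{6 + 20}{2 + \sqrt{7 + 2}} \cdot 288 = \frac{26}{2 + \sqrt{9}} \cdot 288 = \frac{26}{2 + 3} \cdot 288 = \frac{26}{5} \cdot 288 = \frac{7488}{5}$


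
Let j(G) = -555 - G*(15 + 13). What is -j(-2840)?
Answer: -78965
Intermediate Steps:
j(G) = -555 - 28*G (j(G) = -555 - G*28 = -555 - 28*G)
-j(-2840) = -(-555 - 28*(-2840)) = -(-555 + 79520) = -1*78965 = -78965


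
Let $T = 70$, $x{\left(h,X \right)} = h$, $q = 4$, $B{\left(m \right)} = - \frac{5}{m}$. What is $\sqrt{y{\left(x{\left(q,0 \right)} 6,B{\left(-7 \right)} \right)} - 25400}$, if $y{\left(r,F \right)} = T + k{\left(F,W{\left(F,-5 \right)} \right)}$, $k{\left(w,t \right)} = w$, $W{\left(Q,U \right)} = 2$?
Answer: $\frac{i \sqrt{1241135}}{7} \approx 159.15 i$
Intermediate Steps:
$y{\left(r,F \right)} = 70 + F$
$\sqrt{y{\left(x{\left(q,0 \right)} 6,B{\left(-7 \right)} \right)} - 25400} = \sqrt{\left(70 - \frac{5}{-7}\right) - 25400} = \sqrt{\left(70 - - \frac{5}{7}\right) - 25400} = \sqrt{\left(70 + \frac{5}{7}\right) - 25400} = \sqrt{\frac{495}{7} - 25400} = \sqrt{- \frac{177305}{7}} = \frac{i \sqrt{1241135}}{7}$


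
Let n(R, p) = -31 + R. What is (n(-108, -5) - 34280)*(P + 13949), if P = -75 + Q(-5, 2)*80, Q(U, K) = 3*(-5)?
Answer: -436226406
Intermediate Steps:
Q(U, K) = -15
P = -1275 (P = -75 - 15*80 = -75 - 1200 = -1275)
(n(-108, -5) - 34280)*(P + 13949) = ((-31 - 108) - 34280)*(-1275 + 13949) = (-139 - 34280)*12674 = -34419*12674 = -436226406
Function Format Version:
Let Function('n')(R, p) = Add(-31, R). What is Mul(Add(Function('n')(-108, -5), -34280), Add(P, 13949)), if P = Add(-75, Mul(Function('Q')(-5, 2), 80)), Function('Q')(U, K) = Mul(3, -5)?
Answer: -436226406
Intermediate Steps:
Function('Q')(U, K) = -15
P = -1275 (P = Add(-75, Mul(-15, 80)) = Add(-75, -1200) = -1275)
Mul(Add(Function('n')(-108, -5), -34280), Add(P, 13949)) = Mul(Add(Add(-31, -108), -34280), Add(-1275, 13949)) = Mul(Add(-139, -34280), 12674) = Mul(-34419, 12674) = -436226406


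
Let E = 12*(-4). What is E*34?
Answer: -1632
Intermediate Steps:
E = -48
E*34 = -48*34 = -1632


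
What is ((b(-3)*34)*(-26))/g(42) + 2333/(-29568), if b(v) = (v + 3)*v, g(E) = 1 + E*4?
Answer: -2333/29568 ≈ -0.078903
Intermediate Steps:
g(E) = 1 + 4*E
b(v) = v*(3 + v) (b(v) = (3 + v)*v = v*(3 + v))
((b(-3)*34)*(-26))/g(42) + 2333/(-29568) = ((-3*(3 - 3)*34)*(-26))/(1 + 4*42) + 2333/(-29568) = ((-3*0*34)*(-26))/(1 + 168) + 2333*(-1/29568) = ((0*34)*(-26))/169 - 2333/29568 = (0*(-26))*(1/169) - 2333/29568 = 0*(1/169) - 2333/29568 = 0 - 2333/29568 = -2333/29568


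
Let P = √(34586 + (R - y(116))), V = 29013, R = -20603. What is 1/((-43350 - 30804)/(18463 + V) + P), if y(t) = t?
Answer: 880133826/7812577790419 + 3944448508*√283/7812577790419 ≈ 0.0086061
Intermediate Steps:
P = 7*√283 (P = √(34586 + (-20603 - 1*116)) = √(34586 + (-20603 - 116)) = √(34586 - 20719) = √13867 = 7*√283 ≈ 117.76)
1/((-43350 - 30804)/(18463 + V) + P) = 1/((-43350 - 30804)/(18463 + 29013) + 7*√283) = 1/(-74154/47476 + 7*√283) = 1/(-74154*1/47476 + 7*√283) = 1/(-37077/23738 + 7*√283)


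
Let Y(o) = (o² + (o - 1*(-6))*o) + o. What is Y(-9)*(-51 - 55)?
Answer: -10494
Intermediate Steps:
Y(o) = o + o² + o*(6 + o) (Y(o) = (o² + (o + 6)*o) + o = (o² + (6 + o)*o) + o = (o² + o*(6 + o)) + o = o + o² + o*(6 + o))
Y(-9)*(-51 - 55) = (-9*(7 + 2*(-9)))*(-51 - 55) = -9*(7 - 18)*(-106) = -9*(-11)*(-106) = 99*(-106) = -10494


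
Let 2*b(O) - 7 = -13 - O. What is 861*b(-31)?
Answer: 21525/2 ≈ 10763.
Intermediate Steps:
b(O) = -3 - O/2 (b(O) = 7/2 + (-13 - O)/2 = 7/2 + (-13/2 - O/2) = -3 - O/2)
861*b(-31) = 861*(-3 - ½*(-31)) = 861*(-3 + 31/2) = 861*(25/2) = 21525/2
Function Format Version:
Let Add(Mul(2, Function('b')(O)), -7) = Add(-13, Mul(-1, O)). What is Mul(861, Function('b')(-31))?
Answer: Rational(21525, 2) ≈ 10763.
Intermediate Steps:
Function('b')(O) = Add(-3, Mul(Rational(-1, 2), O)) (Function('b')(O) = Add(Rational(7, 2), Mul(Rational(1, 2), Add(-13, Mul(-1, O)))) = Add(Rational(7, 2), Add(Rational(-13, 2), Mul(Rational(-1, 2), O))) = Add(-3, Mul(Rational(-1, 2), O)))
Mul(861, Function('b')(-31)) = Mul(861, Add(-3, Mul(Rational(-1, 2), -31))) = Mul(861, Add(-3, Rational(31, 2))) = Mul(861, Rational(25, 2)) = Rational(21525, 2)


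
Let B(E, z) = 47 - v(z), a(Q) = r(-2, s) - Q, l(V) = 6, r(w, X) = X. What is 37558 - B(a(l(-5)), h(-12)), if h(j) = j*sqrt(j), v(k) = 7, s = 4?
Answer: 37518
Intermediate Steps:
h(j) = j**(3/2)
a(Q) = 4 - Q
B(E, z) = 40 (B(E, z) = 47 - 1*7 = 47 - 7 = 40)
37558 - B(a(l(-5)), h(-12)) = 37558 - 1*40 = 37558 - 40 = 37518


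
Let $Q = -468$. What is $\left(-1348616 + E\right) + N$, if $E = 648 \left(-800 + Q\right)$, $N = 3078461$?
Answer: $908181$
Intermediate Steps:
$E = -821664$ ($E = 648 \left(-800 - 468\right) = 648 \left(-1268\right) = -821664$)
$\left(-1348616 + E\right) + N = \left(-1348616 - 821664\right) + 3078461 = -2170280 + 3078461 = 908181$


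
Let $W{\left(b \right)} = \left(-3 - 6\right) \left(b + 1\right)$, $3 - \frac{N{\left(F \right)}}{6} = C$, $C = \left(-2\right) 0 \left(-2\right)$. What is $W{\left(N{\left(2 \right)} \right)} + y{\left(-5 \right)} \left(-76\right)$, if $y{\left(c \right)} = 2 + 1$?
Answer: $-399$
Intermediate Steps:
$C = 0$ ($C = 0 \left(-2\right) = 0$)
$N{\left(F \right)} = 18$ ($N{\left(F \right)} = 18 - 0 = 18 + 0 = 18$)
$W{\left(b \right)} = -9 - 9 b$ ($W{\left(b \right)} = - 9 \left(1 + b\right) = -9 - 9 b$)
$y{\left(c \right)} = 3$
$W{\left(N{\left(2 \right)} \right)} + y{\left(-5 \right)} \left(-76\right) = \left(-9 - 162\right) + 3 \left(-76\right) = \left(-9 - 162\right) - 228 = -171 - 228 = -399$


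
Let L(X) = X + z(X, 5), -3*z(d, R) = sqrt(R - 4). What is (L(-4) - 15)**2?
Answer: 3364/9 ≈ 373.78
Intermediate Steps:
z(d, R) = -sqrt(-4 + R)/3 (z(d, R) = -sqrt(R - 4)/3 = -sqrt(-4 + R)/3)
L(X) = -1/3 + X (L(X) = X - sqrt(-4 + 5)/3 = X - sqrt(1)/3 = X - 1/3*1 = X - 1/3 = -1/3 + X)
(L(-4) - 15)**2 = ((-1/3 - 4) - 15)**2 = (-13/3 - 15)**2 = (-58/3)**2 = 3364/9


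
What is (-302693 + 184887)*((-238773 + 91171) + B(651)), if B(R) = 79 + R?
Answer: 17302402832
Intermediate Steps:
(-302693 + 184887)*((-238773 + 91171) + B(651)) = (-302693 + 184887)*((-238773 + 91171) + (79 + 651)) = -117806*(-147602 + 730) = -117806*(-146872) = 17302402832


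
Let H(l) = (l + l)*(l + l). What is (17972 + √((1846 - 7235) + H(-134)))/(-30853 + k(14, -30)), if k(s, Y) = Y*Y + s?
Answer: -17972/29939 - √66435/29939 ≈ -0.60890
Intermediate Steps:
H(l) = 4*l² (H(l) = (2*l)*(2*l) = 4*l²)
k(s, Y) = s + Y² (k(s, Y) = Y² + s = s + Y²)
(17972 + √((1846 - 7235) + H(-134)))/(-30853 + k(14, -30)) = (17972 + √((1846 - 7235) + 4*(-134)²))/(-30853 + (14 + (-30)²)) = (17972 + √(-5389 + 4*17956))/(-30853 + (14 + 900)) = (17972 + √(-5389 + 71824))/(-30853 + 914) = (17972 + √66435)/(-29939) = (17972 + √66435)*(-1/29939) = -17972/29939 - √66435/29939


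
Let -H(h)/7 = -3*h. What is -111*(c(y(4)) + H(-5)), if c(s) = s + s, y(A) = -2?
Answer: 12099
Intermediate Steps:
c(s) = 2*s
H(h) = 21*h (H(h) = -(-21)*h = 21*h)
-111*(c(y(4)) + H(-5)) = -111*(2*(-2) + 21*(-5)) = -111*(-4 - 105) = -111*(-109) = 12099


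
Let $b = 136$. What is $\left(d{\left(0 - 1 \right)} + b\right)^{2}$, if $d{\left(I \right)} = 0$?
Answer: $18496$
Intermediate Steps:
$\left(d{\left(0 - 1 \right)} + b\right)^{2} = \left(0 + 136\right)^{2} = 136^{2} = 18496$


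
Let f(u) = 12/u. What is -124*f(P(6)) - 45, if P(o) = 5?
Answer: -1713/5 ≈ -342.60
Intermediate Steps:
-124*f(P(6)) - 45 = -1488/5 - 45 = -1713/5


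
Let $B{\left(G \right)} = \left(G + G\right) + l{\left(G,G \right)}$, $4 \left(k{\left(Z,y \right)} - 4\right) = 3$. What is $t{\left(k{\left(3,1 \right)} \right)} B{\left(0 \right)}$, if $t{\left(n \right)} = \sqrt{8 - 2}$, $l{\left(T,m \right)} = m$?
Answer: $0$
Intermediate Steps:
$k{\left(Z,y \right)} = \frac{19}{4}$ ($k{\left(Z,y \right)} = 4 + \frac{1}{4} \cdot 3 = 4 + \frac{3}{4} = \frac{19}{4}$)
$B{\left(G \right)} = 3 G$ ($B{\left(G \right)} = \left(G + G\right) + G = 2 G + G = 3 G$)
$t{\left(n \right)} = \sqrt{6}$
$t{\left(k{\left(3,1 \right)} \right)} B{\left(0 \right)} = \sqrt{6} \cdot 3 \cdot 0 = \sqrt{6} \cdot 0 = 0$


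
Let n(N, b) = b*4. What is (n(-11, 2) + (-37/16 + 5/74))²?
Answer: 11607649/350464 ≈ 33.121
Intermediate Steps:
n(N, b) = 4*b
(n(-11, 2) + (-37/16 + 5/74))² = (4*2 + (-37/16 + 5/74))² = (8 + (-37*1/16 + 5*(1/74)))² = (8 + (-37/16 + 5/74))² = (8 - 1329/592)² = (3407/592)² = 11607649/350464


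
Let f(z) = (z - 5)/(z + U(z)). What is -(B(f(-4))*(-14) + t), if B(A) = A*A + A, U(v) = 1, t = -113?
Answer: 281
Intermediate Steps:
f(z) = (-5 + z)/(1 + z) (f(z) = (z - 5)/(z + 1) = (-5 + z)/(1 + z))
B(A) = A + A² (B(A) = A² + A = A + A²)
-(B(f(-4))*(-14) + t) = -((((-5 - 4)/(1 - 4))*(1 + (-5 - 4)/(1 - 4)))*(-14) - 113) = -(((-9/(-3))*(1 - 9/(-3)))*(-14) - 113) = -(((-⅓*(-9))*(1 - ⅓*(-9)))*(-14) - 113) = -((3*(1 + 3))*(-14) - 113) = -((3*4)*(-14) - 113) = -(12*(-14) - 113) = -(-168 - 113) = -1*(-281) = 281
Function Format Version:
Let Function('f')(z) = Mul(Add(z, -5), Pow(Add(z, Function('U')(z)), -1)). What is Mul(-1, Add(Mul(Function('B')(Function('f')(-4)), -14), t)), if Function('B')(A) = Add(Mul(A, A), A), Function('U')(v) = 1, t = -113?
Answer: 281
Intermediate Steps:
Function('f')(z) = Mul(Pow(Add(1, z), -1), Add(-5, z)) (Function('f')(z) = Mul(Add(z, -5), Pow(Add(z, 1), -1)) = Mul(Add(-5, z), Pow(Add(1, z), -1)) = Mul(Pow(Add(1, z), -1), Add(-5, z)))
Function('B')(A) = Add(A, Pow(A, 2)) (Function('B')(A) = Add(Pow(A, 2), A) = Add(A, Pow(A, 2)))
Mul(-1, Add(Mul(Function('B')(Function('f')(-4)), -14), t)) = Mul(-1, Add(Mul(Mul(Mul(Pow(Add(1, -4), -1), Add(-5, -4)), Add(1, Mul(Pow(Add(1, -4), -1), Add(-5, -4)))), -14), -113)) = Mul(-1, Add(Mul(Mul(Mul(Pow(-3, -1), -9), Add(1, Mul(Pow(-3, -1), -9))), -14), -113)) = Mul(-1, Add(Mul(Mul(Mul(Rational(-1, 3), -9), Add(1, Mul(Rational(-1, 3), -9))), -14), -113)) = Mul(-1, Add(Mul(Mul(3, Add(1, 3)), -14), -113)) = Mul(-1, Add(Mul(Mul(3, 4), -14), -113)) = Mul(-1, Add(Mul(12, -14), -113)) = Mul(-1, Add(-168, -113)) = Mul(-1, -281) = 281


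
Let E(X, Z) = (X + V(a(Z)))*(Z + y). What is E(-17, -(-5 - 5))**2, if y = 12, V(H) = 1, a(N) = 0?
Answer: 123904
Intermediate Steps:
E(X, Z) = (1 + X)*(12 + Z) (E(X, Z) = (X + 1)*(Z + 12) = (1 + X)*(12 + Z))
E(-17, -(-5 - 5))**2 = (12 - (-5 - 5) + 12*(-17) - (-17)*(-5 - 5))**2 = (12 - 1*(-10) - 204 - (-17)*(-10))**2 = (12 + 10 - 204 - 17*10)**2 = (12 + 10 - 204 - 170)**2 = (-352)**2 = 123904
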